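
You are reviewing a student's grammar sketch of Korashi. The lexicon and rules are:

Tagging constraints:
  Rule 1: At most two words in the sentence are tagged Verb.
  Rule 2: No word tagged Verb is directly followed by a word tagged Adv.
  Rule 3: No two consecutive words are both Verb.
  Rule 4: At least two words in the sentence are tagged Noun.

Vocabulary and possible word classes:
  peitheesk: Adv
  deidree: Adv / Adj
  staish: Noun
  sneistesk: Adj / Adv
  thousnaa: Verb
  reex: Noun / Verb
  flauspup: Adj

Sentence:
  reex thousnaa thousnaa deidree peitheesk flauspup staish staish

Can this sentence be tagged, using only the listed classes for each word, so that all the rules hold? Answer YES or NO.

NO

Candidates per position — 1:reex {Noun,Verb}; 2:thousnaa {Verb}; 3:thousnaa {Verb}; 4:deidree {Adv,Adj}; 5:peitheesk {Adv}; 6:flauspup {Adj}; 7:staish {Noun}; 8:staish {Noun}.
Rule 3 cannot be satisfied by any choice of tags from the lexicon.
So there is no consistent tagging.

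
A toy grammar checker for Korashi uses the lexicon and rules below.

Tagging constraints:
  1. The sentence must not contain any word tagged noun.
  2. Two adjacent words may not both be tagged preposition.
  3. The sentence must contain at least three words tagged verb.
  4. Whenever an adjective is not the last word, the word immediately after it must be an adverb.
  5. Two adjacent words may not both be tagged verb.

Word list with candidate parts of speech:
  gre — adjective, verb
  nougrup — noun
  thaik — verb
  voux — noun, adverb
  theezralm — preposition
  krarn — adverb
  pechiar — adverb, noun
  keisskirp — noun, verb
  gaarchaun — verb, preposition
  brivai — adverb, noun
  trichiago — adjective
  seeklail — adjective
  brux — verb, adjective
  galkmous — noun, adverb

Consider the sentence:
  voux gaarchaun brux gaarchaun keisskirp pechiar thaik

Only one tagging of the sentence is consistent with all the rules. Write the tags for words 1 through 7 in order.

adverb preposition verb preposition verb adverb verb

Candidates per position — 1:voux {noun,adverb}; 2:gaarchaun {verb,preposition}; 3:brux {verb,adjective}; 4:gaarchaun {verb,preposition}; 5:keisskirp {noun,verb}; 6:pechiar {adverb,noun}; 7:thaik {verb}.
Word 1 cannot be noun — rule 1 would then fail for every completion. It is adverb.
Word 3 cannot be adjective — rule 4 would then fail for every completion. It is verb.
Word 4 cannot be verb — rule 5 would then fail for every completion. It is preposition.
Word 5 cannot be noun — rule 1 would then fail for every completion. It is verb.
Word 6 cannot be noun — rule 1 would then fail for every completion. It is adverb.
Word 2 cannot be verb — rule 5 would then fail for every completion. It is preposition.
The only consistent sequence is: adverb preposition verb preposition verb adverb verb.
Verifying each rule — rule 1 holds; rule 2 holds; rule 3 holds; rule 4 holds; rule 5 holds.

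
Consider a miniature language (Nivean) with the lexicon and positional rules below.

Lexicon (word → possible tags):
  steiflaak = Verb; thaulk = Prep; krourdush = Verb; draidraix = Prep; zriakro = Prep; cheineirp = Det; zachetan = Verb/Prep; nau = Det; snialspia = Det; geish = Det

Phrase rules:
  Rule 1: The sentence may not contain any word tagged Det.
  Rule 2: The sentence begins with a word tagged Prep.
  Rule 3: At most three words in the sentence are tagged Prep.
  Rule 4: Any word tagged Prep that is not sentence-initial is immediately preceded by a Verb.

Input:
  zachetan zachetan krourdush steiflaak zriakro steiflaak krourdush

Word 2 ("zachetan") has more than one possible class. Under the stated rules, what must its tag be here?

Verb

Candidates per position — 1:zachetan {Verb,Prep}; 2:zachetan {Verb,Prep}; 3:krourdush {Verb}; 4:steiflaak {Verb}; 5:zriakro {Prep}; 6:steiflaak {Verb}; 7:krourdush {Verb}.
Position 1: tagging it Verb would leave rule 2 unsatisfiable, so it must be Prep.
Position 2: tagging it Prep would leave rule 4 unsatisfiable, so it must be Verb.
The only consistent sequence is: Prep Verb Verb Verb Prep Verb Verb.
Check: rule 1 ✓; rule 2 ✓; rule 3 ✓; rule 4 ✓.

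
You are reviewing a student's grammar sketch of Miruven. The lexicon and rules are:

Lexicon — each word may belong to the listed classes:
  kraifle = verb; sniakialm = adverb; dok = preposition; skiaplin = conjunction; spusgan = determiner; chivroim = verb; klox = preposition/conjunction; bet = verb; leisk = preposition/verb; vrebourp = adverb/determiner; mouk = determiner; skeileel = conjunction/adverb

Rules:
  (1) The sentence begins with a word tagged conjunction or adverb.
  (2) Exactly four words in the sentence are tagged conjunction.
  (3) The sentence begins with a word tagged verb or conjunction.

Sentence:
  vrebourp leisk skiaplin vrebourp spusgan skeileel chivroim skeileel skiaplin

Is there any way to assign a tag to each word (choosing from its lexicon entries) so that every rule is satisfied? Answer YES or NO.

NO

Candidates per position — 1:vrebourp {adverb,determiner}; 2:leisk {preposition,verb}; 3:skiaplin {conjunction}; 4:vrebourp {adverb,determiner}; 5:spusgan {determiner}; 6:skeileel {conjunction,adverb}; 7:chivroim {verb}; 8:skeileel {conjunction,adverb}; 9:skiaplin {conjunction}.
Rule 3 cannot be satisfied by any choice of tags from the lexicon.
So there is no consistent tagging.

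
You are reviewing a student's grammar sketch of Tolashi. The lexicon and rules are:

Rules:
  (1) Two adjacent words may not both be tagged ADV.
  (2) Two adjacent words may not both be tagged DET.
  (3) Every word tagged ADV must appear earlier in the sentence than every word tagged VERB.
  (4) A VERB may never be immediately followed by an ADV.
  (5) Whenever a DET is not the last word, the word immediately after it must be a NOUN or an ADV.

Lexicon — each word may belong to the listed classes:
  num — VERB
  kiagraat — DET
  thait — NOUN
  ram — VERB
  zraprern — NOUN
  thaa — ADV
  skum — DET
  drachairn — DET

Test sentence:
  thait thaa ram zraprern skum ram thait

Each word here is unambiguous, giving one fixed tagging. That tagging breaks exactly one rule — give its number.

5

Fixed tagging: NOUN ADV VERB NOUN DET VERB NOUN.
Applying the rules: R1 ok, R2 ok, R3 ok, R4 ok, R5 fails.
Only rule 5 fails.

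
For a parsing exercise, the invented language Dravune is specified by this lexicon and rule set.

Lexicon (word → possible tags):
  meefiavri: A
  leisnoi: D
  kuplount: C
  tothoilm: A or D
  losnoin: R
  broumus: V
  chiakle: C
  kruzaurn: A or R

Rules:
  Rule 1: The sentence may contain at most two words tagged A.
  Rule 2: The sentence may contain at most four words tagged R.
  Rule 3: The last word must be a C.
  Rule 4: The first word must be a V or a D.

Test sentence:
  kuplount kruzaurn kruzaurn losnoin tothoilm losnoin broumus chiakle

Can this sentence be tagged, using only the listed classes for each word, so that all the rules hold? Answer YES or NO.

NO

Candidates per position — 1:kuplount {C}; 2:kruzaurn {A,R}; 3:kruzaurn {A,R}; 4:losnoin {R}; 5:tothoilm {A,D}; 6:losnoin {R}; 7:broumus {V}; 8:chiakle {C}.
Rule 4 cannot be satisfied by any choice of tags from the lexicon.
So there is no consistent tagging.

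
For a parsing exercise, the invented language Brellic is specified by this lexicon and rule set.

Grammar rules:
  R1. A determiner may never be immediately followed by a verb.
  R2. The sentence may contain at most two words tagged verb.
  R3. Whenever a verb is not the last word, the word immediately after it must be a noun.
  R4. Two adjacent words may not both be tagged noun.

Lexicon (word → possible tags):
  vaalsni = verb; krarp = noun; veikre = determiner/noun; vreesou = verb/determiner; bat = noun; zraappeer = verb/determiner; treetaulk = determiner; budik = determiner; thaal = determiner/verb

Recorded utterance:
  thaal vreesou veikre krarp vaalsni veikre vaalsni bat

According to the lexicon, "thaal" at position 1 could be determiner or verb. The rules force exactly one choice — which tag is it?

determiner

Candidates per position — 1:thaal {determiner,verb}; 2:vreesou {verb,determiner}; 3:veikre {determiner,noun}; 4:krarp {noun}; 5:vaalsni {verb}; 6:veikre {determiner,noun}; 7:vaalsni {verb}; 8:bat {noun}.
At position 1, choosing verb makes rule 2 impossible to satisfy; hence determiner.
At position 2, choosing verb makes rule 1 impossible to satisfy; hence determiner.
At position 3, choosing noun makes rule 4 impossible to satisfy; hence determiner.
At position 6, choosing determiner makes rule 1 impossible to satisfy; hence noun.
The unique satisfying tagging is: determiner determiner determiner noun verb noun verb noun.
Checking: rule 1 satisfied; rule 2 satisfied; rule 3 satisfied; rule 4 satisfied.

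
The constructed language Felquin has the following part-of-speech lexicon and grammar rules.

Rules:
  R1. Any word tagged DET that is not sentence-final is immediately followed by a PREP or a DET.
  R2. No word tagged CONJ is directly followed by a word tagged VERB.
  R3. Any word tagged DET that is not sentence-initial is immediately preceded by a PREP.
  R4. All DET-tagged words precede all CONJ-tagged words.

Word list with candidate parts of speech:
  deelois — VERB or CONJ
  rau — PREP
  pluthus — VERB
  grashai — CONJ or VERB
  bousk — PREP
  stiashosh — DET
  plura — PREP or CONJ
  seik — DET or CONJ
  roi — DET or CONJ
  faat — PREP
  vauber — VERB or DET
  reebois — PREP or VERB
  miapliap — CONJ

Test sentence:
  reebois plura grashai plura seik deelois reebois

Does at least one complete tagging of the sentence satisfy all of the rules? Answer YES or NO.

YES

Candidates per position — 1:reebois {PREP,VERB}; 2:plura {PREP,CONJ}; 3:grashai {CONJ,VERB}; 4:plura {PREP,CONJ}; 5:seik {DET,CONJ}; 6:deelois {VERB,CONJ}; 7:reebois {PREP,VERB}.
One satisfying assignment: PREP PREP CONJ CONJ CONJ CONJ PREP.
Check: rule 1 ✓; rule 2 ✓; rule 3 ✓; rule 4 ✓.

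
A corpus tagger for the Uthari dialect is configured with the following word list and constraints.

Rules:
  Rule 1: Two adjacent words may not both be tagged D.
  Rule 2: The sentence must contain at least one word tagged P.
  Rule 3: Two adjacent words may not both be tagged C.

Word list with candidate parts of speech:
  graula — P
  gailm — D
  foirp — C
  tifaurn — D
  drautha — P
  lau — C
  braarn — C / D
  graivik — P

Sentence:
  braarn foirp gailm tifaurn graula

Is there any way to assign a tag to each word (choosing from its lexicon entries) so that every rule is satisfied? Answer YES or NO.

NO

Candidates per position — 1:braarn {C,D}; 2:foirp {C}; 3:gailm {D}; 4:tifaurn {D}; 5:graula {P}.
Rule 1 cannot be satisfied by any choice of tags from the lexicon.
So there is no consistent tagging.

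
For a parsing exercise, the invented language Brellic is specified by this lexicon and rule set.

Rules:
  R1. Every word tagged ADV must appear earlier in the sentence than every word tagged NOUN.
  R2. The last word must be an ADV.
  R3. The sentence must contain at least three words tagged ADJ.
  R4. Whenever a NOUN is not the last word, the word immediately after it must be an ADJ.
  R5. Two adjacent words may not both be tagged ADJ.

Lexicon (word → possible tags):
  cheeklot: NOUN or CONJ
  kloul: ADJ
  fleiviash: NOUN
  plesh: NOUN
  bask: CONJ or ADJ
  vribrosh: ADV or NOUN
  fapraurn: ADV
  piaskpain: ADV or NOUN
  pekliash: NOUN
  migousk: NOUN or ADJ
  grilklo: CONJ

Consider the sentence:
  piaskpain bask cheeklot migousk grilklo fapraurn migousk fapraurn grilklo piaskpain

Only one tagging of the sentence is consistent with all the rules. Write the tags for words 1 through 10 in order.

ADV ADJ CONJ ADJ CONJ ADV ADJ ADV CONJ ADV

Candidates per position — 1:piaskpain {ADV,NOUN}; 2:bask {CONJ,ADJ}; 3:cheeklot {NOUN,CONJ}; 4:migousk {NOUN,ADJ}; 5:grilklo {CONJ}; 6:fapraurn {ADV}; 7:migousk {NOUN,ADJ}; 8:fapraurn {ADV}; 9:grilklo {CONJ}; 10:piaskpain {ADV,NOUN}.
At position 1, choosing NOUN makes rule 1 impossible to satisfy; hence ADV.
At position 2, choosing CONJ makes rule 3 impossible to satisfy; hence ADJ.
At position 3, choosing NOUN makes rule 1 impossible to satisfy; hence CONJ.
At position 4, choosing NOUN makes rule 1 impossible to satisfy; hence ADJ.
At position 7, choosing NOUN makes rule 1 impossible to satisfy; hence ADJ.
At position 10, choosing NOUN makes rule 2 impossible to satisfy; hence ADV.
That leaves exactly one tagging: ADV ADJ CONJ ADJ CONJ ADV ADJ ADV CONJ ADV.
Checking: rule 1 ok; rule 2 ok; rule 3 ok; rule 4 ok; rule 5 ok.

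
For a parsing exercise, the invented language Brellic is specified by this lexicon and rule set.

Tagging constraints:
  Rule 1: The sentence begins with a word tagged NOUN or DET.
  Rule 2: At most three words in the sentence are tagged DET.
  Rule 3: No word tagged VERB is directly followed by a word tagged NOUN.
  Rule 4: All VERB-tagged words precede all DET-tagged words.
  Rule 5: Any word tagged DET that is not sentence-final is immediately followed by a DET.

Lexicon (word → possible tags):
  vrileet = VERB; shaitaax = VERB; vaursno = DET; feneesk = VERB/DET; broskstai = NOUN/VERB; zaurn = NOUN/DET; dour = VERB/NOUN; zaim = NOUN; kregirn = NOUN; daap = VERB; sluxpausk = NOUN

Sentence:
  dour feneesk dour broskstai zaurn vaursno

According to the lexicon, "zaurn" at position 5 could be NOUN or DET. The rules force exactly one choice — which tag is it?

DET

Candidates per position — 1:dour {VERB,NOUN}; 2:feneesk {VERB,DET}; 3:dour {VERB,NOUN}; 4:broskstai {NOUN,VERB}; 5:zaurn {NOUN,DET}; 6:vaursno {DET}.
Position 1: tagging it VERB would leave rule 1 unsatisfiable, so it must be NOUN.
Position 2: tagging it DET would leave rule 5 unsatisfiable, so it must be VERB.
Position 3: tagging it NOUN would leave rule 3 unsatisfiable, so it must be VERB.
Position 4: tagging it NOUN would leave rule 3 unsatisfiable, so it must be VERB.
Position 5: tagging it NOUN would leave rule 3 unsatisfiable, so it must be DET.
That leaves exactly one tagging: NOUN VERB VERB VERB DET DET.
Check: rule 1 holds; rule 2 holds; rule 3 holds; rule 4 holds; rule 5 holds.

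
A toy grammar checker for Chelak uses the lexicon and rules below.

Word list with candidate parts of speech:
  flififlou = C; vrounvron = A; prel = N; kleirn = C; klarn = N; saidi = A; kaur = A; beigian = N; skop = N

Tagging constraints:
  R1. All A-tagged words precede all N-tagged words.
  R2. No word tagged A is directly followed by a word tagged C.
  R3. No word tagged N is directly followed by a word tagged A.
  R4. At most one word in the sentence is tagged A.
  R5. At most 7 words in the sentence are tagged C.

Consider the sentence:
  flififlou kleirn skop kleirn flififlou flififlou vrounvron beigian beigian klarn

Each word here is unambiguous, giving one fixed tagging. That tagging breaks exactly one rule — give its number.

1

Fixed tagging: C C N C C C A N N N.
Rule check: R1 violated, R2 holds, R3 holds, R4 holds, R5 holds.
Only rule 1 fails.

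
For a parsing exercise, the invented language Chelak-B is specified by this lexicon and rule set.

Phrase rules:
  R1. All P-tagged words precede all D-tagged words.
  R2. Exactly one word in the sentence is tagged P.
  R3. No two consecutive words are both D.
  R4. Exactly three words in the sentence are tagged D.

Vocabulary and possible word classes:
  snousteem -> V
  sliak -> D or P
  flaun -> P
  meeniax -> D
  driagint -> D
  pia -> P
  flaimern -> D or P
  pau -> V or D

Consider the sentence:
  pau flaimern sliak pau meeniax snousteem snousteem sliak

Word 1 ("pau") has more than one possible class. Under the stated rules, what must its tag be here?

V

Candidates per position — 1:pau {V,D}; 2:flaimern {D,P}; 3:sliak {D,P}; 4:pau {V,D}; 5:meeniax {D}; 6:snousteem {V}; 7:snousteem {V}; 8:sliak {D,P}.
If word 4 were D, no tagging could satisfy rule 3; so word 4 is V.
If word 8 were P, no tagging could satisfy rule 1; so word 8 is D.
Position 1: the remaining choice is settled jointly with positions 2, 3 — only V at position 1 is part of a tagging that satisfies every rule.
The only consistent sequence is: V P D V D V V D.
Checking: rule 1 satisfied; rule 2 satisfied; rule 3 satisfied; rule 4 satisfied.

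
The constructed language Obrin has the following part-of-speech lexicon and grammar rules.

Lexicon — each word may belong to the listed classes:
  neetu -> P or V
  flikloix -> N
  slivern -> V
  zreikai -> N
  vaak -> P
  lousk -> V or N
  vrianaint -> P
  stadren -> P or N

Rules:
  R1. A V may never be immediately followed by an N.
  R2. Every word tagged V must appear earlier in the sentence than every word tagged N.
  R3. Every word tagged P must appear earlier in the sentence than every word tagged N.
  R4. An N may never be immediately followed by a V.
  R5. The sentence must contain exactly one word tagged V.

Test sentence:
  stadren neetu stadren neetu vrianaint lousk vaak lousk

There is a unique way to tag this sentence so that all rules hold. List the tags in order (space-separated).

Candidates per position — 1:stadren {P,N}; 2:neetu {P,V}; 3:stadren {P,N}; 4:neetu {P,V}; 5:vrianaint {P}; 6:lousk {V,N}; 7:vaak {P}; 8:lousk {V,N}.
If word 1 were N, no tagging could satisfy rule 3; so word 1 is P.
If word 3 were N, no tagging could satisfy rule 3; so word 3 is P.
If word 6 were N, no tagging could satisfy rule 3; so word 6 is V.
If word 8 were V, no tagging could satisfy rule 5; so word 8 is N.
If word 2 were V, no tagging could satisfy rule 5; so word 2 is P.
If word 4 were V, no tagging could satisfy rule 5; so word 4 is P.
The unique satisfying tagging is: P P P P P V P N.
Check: rule 1 satisfied; rule 2 satisfied; rule 3 satisfied; rule 4 satisfied; rule 5 satisfied.

P P P P P V P N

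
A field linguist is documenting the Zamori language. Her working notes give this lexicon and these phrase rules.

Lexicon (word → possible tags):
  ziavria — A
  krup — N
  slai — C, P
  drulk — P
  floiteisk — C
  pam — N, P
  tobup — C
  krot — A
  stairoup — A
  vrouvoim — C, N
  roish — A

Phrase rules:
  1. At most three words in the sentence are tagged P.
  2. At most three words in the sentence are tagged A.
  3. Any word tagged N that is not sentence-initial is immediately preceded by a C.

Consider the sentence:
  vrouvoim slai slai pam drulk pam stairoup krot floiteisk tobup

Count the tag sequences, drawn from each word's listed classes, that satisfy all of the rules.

Candidates per position — 1:vrouvoim {C,N}; 2:slai {C,P}; 3:slai {C,P}; 4:pam {N,P}; 5:drulk {P}; 6:pam {N,P}; 7:stairoup {A}; 8:krot {A}; 9:floiteisk {C}; 10:tobup {C}.
There are 32 candidate sequences in total.
Checking each against the rules leaves 6 sequences.
Count = 6.

6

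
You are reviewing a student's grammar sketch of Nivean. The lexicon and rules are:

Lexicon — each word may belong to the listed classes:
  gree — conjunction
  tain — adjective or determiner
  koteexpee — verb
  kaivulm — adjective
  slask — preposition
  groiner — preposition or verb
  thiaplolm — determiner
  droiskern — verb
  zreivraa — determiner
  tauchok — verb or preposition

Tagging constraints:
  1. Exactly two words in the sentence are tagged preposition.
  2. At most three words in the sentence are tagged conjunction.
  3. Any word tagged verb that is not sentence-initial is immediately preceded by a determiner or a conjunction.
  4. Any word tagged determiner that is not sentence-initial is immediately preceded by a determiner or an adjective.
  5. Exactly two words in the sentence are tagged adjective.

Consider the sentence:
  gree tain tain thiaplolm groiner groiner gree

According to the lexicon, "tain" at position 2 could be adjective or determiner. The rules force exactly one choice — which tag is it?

adjective

Candidates per position — 1:gree {conjunction}; 2:tain {adjective,determiner}; 3:tain {adjective,determiner}; 4:thiaplolm {determiner}; 5:groiner {preposition,verb}; 6:groiner {preposition,verb}; 7:gree {conjunction}.
Word 2 cannot be determiner — rule 4 would then fail for every completion. It is adjective.
Word 3 cannot be determiner — rule 5 would then fail for every completion. It is adjective.
Word 5 cannot be verb — rule 1 would then fail for every completion. It is preposition.
Word 6 cannot be verb — rule 1 would then fail for every completion. It is preposition.
That leaves exactly one tagging: conjunction adjective adjective determiner preposition preposition conjunction.
Rule-by-rule: rule 1 ok; rule 2 ok; rule 3 ok; rule 4 ok; rule 5 ok.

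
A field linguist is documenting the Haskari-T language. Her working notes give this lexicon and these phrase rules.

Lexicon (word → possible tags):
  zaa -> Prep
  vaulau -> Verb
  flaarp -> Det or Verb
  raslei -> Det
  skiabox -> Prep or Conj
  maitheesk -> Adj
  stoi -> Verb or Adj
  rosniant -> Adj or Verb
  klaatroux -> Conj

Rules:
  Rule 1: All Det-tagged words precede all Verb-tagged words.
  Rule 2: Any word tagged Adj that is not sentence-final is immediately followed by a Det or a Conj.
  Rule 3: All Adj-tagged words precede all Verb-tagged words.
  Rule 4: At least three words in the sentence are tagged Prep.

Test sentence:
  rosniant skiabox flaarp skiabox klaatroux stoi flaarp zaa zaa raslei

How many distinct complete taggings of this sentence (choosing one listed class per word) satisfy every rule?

1

Candidates per position — 1:rosniant {Adj,Verb}; 2:skiabox {Prep,Conj}; 3:flaarp {Det,Verb}; 4:skiabox {Prep,Conj}; 5:klaatroux {Conj}; 6:stoi {Verb,Adj}; 7:flaarp {Det,Verb}; 8:zaa {Prep}; 9:zaa {Prep}; 10:raslei {Det}.
There are 64 candidate sequences in total.
The sequences that satisfy every rule: Adj Conj Det Prep Conj Adj Det Prep Prep Det.
Count = 1.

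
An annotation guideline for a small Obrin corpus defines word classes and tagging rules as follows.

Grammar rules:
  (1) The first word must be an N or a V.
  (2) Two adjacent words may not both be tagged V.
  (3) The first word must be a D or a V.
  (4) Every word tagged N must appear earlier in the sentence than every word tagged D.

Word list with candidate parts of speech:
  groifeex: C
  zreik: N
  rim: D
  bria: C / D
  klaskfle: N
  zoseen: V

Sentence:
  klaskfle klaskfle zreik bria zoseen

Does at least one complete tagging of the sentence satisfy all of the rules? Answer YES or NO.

Candidates per position — 1:klaskfle {N}; 2:klaskfle {N}; 3:zreik {N}; 4:bria {C,D}; 5:zoseen {V}.
Rule 3 cannot be satisfied by any choice of tags from the lexicon.
So there is no consistent tagging.

NO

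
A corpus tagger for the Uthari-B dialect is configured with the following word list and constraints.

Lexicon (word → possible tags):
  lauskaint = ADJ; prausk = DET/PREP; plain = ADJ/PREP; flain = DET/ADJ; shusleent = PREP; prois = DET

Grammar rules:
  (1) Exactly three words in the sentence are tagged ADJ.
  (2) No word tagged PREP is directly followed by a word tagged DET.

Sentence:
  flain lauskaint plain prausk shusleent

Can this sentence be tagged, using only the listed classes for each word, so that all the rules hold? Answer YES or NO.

Candidates per position — 1:flain {DET,ADJ}; 2:lauskaint {ADJ}; 3:plain {ADJ,PREP}; 4:prausk {DET,PREP}; 5:shusleent {PREP}.
One satisfying assignment: ADJ ADJ ADJ PREP PREP.
Checking: rule 1 holds; rule 2 holds.

YES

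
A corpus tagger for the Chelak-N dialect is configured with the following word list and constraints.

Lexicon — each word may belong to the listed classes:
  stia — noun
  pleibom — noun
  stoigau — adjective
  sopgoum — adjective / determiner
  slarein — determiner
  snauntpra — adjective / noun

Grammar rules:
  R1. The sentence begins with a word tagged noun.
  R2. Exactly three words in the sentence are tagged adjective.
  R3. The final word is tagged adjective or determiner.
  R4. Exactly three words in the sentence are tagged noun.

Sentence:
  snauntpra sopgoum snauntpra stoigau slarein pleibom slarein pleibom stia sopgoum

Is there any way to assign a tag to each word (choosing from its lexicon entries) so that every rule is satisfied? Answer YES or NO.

NO

Candidates per position — 1:snauntpra {adjective,noun}; 2:sopgoum {adjective,determiner}; 3:snauntpra {adjective,noun}; 4:stoigau {adjective}; 5:slarein {determiner}; 6:pleibom {noun}; 7:slarein {determiner}; 8:pleibom {noun}; 9:stia {noun}; 10:sopgoum {adjective,determiner}.
Every candidate sequence violates at least one rule; no consistent tagging exists.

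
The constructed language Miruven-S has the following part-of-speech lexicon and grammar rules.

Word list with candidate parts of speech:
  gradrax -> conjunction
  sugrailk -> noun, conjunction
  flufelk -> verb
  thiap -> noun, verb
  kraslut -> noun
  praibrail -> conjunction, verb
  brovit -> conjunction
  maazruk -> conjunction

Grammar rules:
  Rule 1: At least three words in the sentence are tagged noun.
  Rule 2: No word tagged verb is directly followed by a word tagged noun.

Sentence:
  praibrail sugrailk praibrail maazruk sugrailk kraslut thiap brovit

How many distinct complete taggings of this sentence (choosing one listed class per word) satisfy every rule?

Candidates per position — 1:praibrail {conjunction,verb}; 2:sugrailk {noun,conjunction}; 3:praibrail {conjunction,verb}; 4:maazruk {conjunction}; 5:sugrailk {noun,conjunction}; 6:kraslut {noun}; 7:thiap {noun,verb}; 8:brovit {conjunction}.
There are 32 candidate sequences in total.
Checking each against the rules leaves 10 sequences.
Count = 10.

10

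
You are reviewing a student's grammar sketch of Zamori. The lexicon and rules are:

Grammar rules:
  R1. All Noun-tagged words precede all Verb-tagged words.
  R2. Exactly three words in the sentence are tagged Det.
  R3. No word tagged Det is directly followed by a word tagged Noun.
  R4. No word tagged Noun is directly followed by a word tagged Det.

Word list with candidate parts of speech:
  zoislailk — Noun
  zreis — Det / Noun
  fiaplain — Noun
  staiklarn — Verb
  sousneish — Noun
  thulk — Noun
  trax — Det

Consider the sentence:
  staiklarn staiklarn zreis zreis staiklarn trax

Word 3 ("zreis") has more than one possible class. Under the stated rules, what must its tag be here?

Det

Candidates per position — 1:staiklarn {Verb}; 2:staiklarn {Verb}; 3:zreis {Det,Noun}; 4:zreis {Det,Noun}; 5:staiklarn {Verb}; 6:trax {Det}.
Word 3 cannot be Noun — rule 1 would then fail for every completion. It is Det.
Word 4 cannot be Noun — rule 1 would then fail for every completion. It is Det.
The unique satisfying tagging is: Verb Verb Det Det Verb Det.
Checking: rule 1 ✓; rule 2 ✓; rule 3 ✓; rule 4 ✓.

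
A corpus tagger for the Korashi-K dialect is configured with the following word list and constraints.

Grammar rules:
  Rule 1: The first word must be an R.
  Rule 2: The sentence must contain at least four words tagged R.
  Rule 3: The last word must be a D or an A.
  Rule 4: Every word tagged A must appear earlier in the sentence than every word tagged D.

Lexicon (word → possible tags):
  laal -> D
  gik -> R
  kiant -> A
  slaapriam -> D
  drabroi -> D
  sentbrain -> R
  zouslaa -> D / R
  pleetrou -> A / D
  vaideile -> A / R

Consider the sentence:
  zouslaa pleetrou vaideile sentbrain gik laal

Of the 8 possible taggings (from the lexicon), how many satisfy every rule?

2

Candidates per position — 1:zouslaa {D,R}; 2:pleetrou {A,D}; 3:vaideile {A,R}; 4:sentbrain {R}; 5:gik {R}; 6:laal {D}.
There are 8 candidate sequences in total.
The sequences that satisfy every rule: R A R R R D; R D R R R D.
Count = 2.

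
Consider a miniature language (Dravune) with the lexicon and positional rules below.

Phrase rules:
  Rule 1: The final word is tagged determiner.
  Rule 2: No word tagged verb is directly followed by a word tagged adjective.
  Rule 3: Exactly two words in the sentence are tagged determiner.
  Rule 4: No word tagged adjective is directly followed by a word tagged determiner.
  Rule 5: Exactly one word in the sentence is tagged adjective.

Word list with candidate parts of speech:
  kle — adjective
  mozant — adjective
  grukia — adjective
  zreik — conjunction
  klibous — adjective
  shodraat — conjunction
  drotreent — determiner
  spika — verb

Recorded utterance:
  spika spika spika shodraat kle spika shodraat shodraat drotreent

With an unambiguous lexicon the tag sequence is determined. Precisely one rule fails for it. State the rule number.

3

Fixed tagging: verb verb verb conjunction adjective verb conjunction conjunction determiner.
Applying the rules: R1 holds, R2 holds, R3 violated, R4 holds, R5 holds.
Only rule 3 fails.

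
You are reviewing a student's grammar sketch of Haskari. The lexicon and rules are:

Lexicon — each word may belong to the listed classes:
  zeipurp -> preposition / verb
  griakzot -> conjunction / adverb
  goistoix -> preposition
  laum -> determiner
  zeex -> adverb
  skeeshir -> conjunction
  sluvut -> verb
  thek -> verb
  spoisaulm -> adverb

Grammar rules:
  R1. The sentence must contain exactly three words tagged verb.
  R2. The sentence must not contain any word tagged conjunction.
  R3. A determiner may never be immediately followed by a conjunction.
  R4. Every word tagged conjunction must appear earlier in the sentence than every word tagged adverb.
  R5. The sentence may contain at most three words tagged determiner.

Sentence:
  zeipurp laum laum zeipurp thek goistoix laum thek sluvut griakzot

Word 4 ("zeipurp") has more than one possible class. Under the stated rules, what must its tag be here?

Candidates per position — 1:zeipurp {preposition,verb}; 2:laum {determiner}; 3:laum {determiner}; 4:zeipurp {preposition,verb}; 5:thek {verb}; 6:goistoix {preposition}; 7:laum {determiner}; 8:thek {verb}; 9:sluvut {verb}; 10:griakzot {conjunction,adverb}.
Position 1: tagging it verb would leave rule 1 unsatisfiable, so it must be preposition.
Position 4: tagging it verb would leave rule 1 unsatisfiable, so it must be preposition.
Position 10: tagging it conjunction would leave rule 2 unsatisfiable, so it must be adverb.
The only consistent sequence is: preposition determiner determiner preposition verb preposition determiner verb verb adverb.
Checking: rule 1 satisfied; rule 2 satisfied; rule 3 satisfied; rule 4 satisfied; rule 5 satisfied.

preposition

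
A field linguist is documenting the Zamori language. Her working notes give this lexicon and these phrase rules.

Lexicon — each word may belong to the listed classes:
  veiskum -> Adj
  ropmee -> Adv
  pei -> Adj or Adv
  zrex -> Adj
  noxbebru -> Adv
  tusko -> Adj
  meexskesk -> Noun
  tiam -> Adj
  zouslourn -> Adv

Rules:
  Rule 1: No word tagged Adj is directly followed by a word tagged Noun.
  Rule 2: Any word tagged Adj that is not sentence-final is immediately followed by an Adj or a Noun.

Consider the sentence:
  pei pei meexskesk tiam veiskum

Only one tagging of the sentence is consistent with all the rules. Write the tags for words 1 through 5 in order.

Adv Adv Noun Adj Adj

Candidates per position — 1:pei {Adj,Adv}; 2:pei {Adj,Adv}; 3:meexskesk {Noun}; 4:tiam {Adj}; 5:veiskum {Adj}.
If word 2 were Adj, no tagging could satisfy rule 1; so word 2 is Adv.
If word 1 were Adj, no tagging could satisfy rule 2; so word 1 is Adv.
The only consistent sequence is: Adv Adv Noun Adj Adj.
Check: rule 1 satisfied; rule 2 satisfied.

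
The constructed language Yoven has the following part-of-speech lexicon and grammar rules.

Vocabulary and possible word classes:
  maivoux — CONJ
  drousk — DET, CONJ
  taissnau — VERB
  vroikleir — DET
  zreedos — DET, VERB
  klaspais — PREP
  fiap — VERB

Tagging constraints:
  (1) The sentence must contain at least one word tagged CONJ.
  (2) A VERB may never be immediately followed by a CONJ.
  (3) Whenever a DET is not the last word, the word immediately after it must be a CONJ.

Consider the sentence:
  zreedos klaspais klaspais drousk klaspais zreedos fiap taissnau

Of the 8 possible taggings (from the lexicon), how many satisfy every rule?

Candidates per position — 1:zreedos {DET,VERB}; 2:klaspais {PREP}; 3:klaspais {PREP}; 4:drousk {DET,CONJ}; 5:klaspais {PREP}; 6:zreedos {DET,VERB}; 7:fiap {VERB}; 8:taissnau {VERB}.
There are 8 candidate sequences in total.
The sequences that satisfy every rule: VERB PREP PREP CONJ PREP VERB VERB VERB.
Count = 1.

1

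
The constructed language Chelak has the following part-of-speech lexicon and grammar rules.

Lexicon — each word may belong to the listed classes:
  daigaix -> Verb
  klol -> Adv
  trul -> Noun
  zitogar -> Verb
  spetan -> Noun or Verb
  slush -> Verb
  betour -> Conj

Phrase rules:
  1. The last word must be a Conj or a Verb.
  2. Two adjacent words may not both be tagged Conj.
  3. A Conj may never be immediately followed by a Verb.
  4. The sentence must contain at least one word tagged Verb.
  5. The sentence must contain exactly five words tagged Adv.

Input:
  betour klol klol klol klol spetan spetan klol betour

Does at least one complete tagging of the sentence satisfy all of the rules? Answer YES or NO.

Candidates per position — 1:betour {Conj}; 2:klol {Adv}; 3:klol {Adv}; 4:klol {Adv}; 5:klol {Adv}; 6:spetan {Noun,Verb}; 7:spetan {Noun,Verb}; 8:klol {Adv}; 9:betour {Conj}.
One satisfying assignment: Conj Adv Adv Adv Adv Noun Verb Adv Conj.
Verifying each rule — rule 1 ok; rule 2 ok; rule 3 ok; rule 4 ok; rule 5 ok.

YES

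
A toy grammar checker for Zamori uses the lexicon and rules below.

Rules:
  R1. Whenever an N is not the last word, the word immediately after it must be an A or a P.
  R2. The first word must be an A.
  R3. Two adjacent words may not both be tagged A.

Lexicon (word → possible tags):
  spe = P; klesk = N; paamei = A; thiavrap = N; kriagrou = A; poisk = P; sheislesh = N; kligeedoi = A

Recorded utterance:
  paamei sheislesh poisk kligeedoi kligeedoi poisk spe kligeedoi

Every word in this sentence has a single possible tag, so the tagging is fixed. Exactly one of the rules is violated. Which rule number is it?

Fixed tagging: A N P A A P P A.
Applying the rules: R1 ok, R2 ok, R3 fails.
Only rule 3 fails.

3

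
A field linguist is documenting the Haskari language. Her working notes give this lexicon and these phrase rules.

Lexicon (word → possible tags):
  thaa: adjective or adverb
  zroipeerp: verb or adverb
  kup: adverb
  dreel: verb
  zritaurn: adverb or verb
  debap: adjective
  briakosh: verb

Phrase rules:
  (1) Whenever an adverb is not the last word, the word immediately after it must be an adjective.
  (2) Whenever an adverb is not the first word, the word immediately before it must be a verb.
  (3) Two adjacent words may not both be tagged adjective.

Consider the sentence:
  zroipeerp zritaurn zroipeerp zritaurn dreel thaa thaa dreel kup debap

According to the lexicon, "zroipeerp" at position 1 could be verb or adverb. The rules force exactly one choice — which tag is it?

Candidates per position — 1:zroipeerp {verb,adverb}; 2:zritaurn {adverb,verb}; 3:zroipeerp {verb,adverb}; 4:zritaurn {adverb,verb}; 5:dreel {verb}; 6:thaa {adjective,adverb}; 7:thaa {adjective,adverb}; 8:dreel {verb}; 9:kup {adverb}; 10:debap {adjective}.
Word 1 cannot be adverb — rule 1 would then fail for every completion. It is verb.
Word 2 cannot be adverb — rule 1 would then fail for every completion. It is verb.
Word 3 cannot be adverb — rule 1 would then fail for every completion. It is verb.
Word 4 cannot be adverb — rule 1 would then fail for every completion. It is verb.
Word 7 cannot be adverb — rule 1 would then fail for every completion. It is adjective.
Word 6 cannot be adjective — rule 3 would then fail for every completion. It is adverb.
The only consistent sequence is: verb verb verb verb verb adverb adjective verb adverb adjective.
Verifying each rule — rule 1 satisfied; rule 2 satisfied; rule 3 satisfied.

verb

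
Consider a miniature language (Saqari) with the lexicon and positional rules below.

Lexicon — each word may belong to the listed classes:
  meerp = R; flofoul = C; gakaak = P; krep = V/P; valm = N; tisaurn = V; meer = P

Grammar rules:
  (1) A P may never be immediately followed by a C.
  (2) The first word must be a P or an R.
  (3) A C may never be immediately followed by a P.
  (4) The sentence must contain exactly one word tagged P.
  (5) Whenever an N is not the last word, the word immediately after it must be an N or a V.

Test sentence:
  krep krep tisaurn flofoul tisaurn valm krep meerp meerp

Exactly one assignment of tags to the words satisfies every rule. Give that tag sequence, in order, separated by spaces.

Candidates per position — 1:krep {V,P}; 2:krep {V,P}; 3:tisaurn {V}; 4:flofoul {C}; 5:tisaurn {V}; 6:valm {N}; 7:krep {V,P}; 8:meerp {R}; 9:meerp {R}.
Position 1: V is ruled out by rule 2; that leaves P.
Position 2: P is ruled out by rule 4; that leaves V.
Position 7: P is ruled out by rule 4; that leaves V.
So the tagging must be: P V V C V N V R R.
Check: rule 1 satisfied; rule 2 satisfied; rule 3 satisfied; rule 4 satisfied; rule 5 satisfied.

P V V C V N V R R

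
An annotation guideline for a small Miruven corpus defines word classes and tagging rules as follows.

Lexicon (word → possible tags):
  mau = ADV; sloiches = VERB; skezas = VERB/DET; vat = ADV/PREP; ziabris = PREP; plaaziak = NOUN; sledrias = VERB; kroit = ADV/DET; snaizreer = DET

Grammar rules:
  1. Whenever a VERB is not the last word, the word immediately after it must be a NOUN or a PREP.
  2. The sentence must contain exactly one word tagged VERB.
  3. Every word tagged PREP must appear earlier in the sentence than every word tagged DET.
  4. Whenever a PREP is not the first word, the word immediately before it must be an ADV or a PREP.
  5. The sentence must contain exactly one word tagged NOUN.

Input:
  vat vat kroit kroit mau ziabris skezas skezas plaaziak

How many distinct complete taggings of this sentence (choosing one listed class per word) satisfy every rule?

4

Candidates per position — 1:vat {ADV,PREP}; 2:vat {ADV,PREP}; 3:kroit {ADV,DET}; 4:kroit {ADV,DET}; 5:mau {ADV}; 6:ziabris {PREP}; 7:skezas {VERB,DET}; 8:skezas {VERB,DET}; 9:plaaziak {NOUN}.
There are 64 candidate sequences in total.
The sequences that satisfy every rule: ADV ADV ADV ADV ADV PREP DET VERB NOUN; ADV PREP ADV ADV ADV PREP DET VERB NOUN; PREP ADV ADV ADV ADV PREP DET VERB NOUN; PREP PREP ADV ADV ADV PREP DET VERB NOUN.
Count = 4.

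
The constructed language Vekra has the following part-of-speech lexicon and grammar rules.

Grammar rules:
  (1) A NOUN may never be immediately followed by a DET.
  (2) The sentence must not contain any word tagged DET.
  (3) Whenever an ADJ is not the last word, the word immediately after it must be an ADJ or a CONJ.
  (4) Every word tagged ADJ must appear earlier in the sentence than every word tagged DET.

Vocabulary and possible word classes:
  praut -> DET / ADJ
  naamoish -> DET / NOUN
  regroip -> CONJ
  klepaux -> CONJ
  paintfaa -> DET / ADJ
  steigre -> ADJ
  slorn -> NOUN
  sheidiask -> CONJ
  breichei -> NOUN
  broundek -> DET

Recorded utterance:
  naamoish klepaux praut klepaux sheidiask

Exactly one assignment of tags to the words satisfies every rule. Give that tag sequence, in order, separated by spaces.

Candidates per position — 1:naamoish {DET,NOUN}; 2:klepaux {CONJ}; 3:praut {DET,ADJ}; 4:klepaux {CONJ}; 5:sheidiask {CONJ}.
At position 1, choosing DET makes rule 2 impossible to satisfy; hence NOUN.
At position 3, choosing DET makes rule 2 impossible to satisfy; hence ADJ.
The only consistent sequence is: NOUN CONJ ADJ CONJ CONJ.
Verifying each rule — rule 1 ok; rule 2 ok; rule 3 ok; rule 4 ok.

NOUN CONJ ADJ CONJ CONJ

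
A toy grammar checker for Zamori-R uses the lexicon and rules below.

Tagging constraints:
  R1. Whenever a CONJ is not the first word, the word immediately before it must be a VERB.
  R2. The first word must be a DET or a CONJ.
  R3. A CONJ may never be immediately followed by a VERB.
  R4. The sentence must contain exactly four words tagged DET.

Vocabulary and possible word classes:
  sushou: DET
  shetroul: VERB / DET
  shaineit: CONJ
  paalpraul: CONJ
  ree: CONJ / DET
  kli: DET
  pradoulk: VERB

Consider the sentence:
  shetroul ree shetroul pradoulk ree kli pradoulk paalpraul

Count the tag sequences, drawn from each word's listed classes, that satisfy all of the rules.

Candidates per position — 1:shetroul {VERB,DET}; 2:ree {CONJ,DET}; 3:shetroul {VERB,DET}; 4:pradoulk {VERB}; 5:ree {CONJ,DET}; 6:kli {DET}; 7:pradoulk {VERB}; 8:paalpraul {CONJ}.
There are 16 candidate sequences in total.
The sequences that satisfy every rule: DET DET VERB VERB DET DET VERB CONJ; DET DET DET VERB CONJ DET VERB CONJ.
Count = 2.

2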